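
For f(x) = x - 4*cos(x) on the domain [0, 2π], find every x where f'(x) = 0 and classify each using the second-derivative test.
f'(x) = 4*sin(x) + 1

Solve f'(x) = 0 on [0, 2π]:
  f'(x) = 0 ⇔ sin(x) = -1/4, i.e. x = arcsin(-1/4) + 2nπ or x = π − arcsin(-1/4) + 2nπ; keep the solutions lying in [0, 2π].
  ⇒ x = asin(1/4) + pi ≈ 3.3943, -asin(1/4) + 2*pi ≈ 6.0305

f''(x) = 4*cos(x)
Second-derivative test at each critical point:
  f''(3.3943) = -3.8730 < 0 → local maximum
  f''(6.0305) = 3.8730 > 0 → local minimum

Critical points: x = asin(1/4) + pi ≈ 3.3943 (local maximum); x = -asin(1/4) + 2*pi ≈ 6.0305 (local minimum)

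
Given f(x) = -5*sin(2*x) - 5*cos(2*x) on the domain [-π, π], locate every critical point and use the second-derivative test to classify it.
f'(x) = -10*sqrt(2)*cos(2*x + pi/4)

Solve f'(x) = 0 on [-π, π]:
  f'(x) = 0 ⇔ -5*cos(2*x) = -5*sin(2*x) ⇔ tan(2*x) = 1, i.e. 2*x = arctan(1) + nπ; keep the solutions lying in [-π, π].
  ⇒ x = -7*pi/8 ≈ -2.7489, -3*pi/8 ≈ -1.1781, pi/8 ≈ 0.3927, 5*pi/8 ≈ 1.9635

f''(x) = 20*sqrt(2)*sin(2*x + pi/4)
Second-derivative test at each critical point:
  f''(-2.7489) = 28.2843 > 0 → local minimum
  f''(-1.1781) = -28.2843 < 0 → local maximum
  f''(0.3927) = 28.2843 > 0 → local minimum
  f''(1.9635) = -28.2843 < 0 → local maximum

Critical points: x = -7*pi/8 ≈ -2.7489 (local minimum); x = -3*pi/8 ≈ -1.1781 (local maximum); x = pi/8 ≈ 0.3927 (local minimum); x = 5*pi/8 ≈ 1.9635 (local maximum)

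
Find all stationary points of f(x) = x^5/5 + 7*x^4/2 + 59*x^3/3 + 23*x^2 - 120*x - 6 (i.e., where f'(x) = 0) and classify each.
f'(x) = x^4 + 14*x^3 + 59*x^2 + 46*x - 120

Solve f'(x) = 0:
  Factor: x^4 + 14*x^3 + 59*x^2 + 46*x - 120 = (x - 1)*(x + 4)*(x + 5)*(x + 6) = 0.
  ⇒ x = -6, -5, -4, 1

f''(x) = 4*x^3 + 42*x^2 + 118*x + 46
Second-derivative test at each critical point:
  f''(-6) = -14 < 0 → local maximum
  f''(-5) = 6 > 0 → local minimum
  f''(-4) = -10 < 0 → local maximum
  f''(1) = 210 > 0 → local minimum

Critical points: x = -6 (local maximum); x = -5 (local minimum); x = -4 (local maximum); x = 1 (local minimum)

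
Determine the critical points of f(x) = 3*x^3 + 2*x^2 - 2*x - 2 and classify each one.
f'(x) = 9*x^2 + 4*x - 2

Solve f'(x) = 0:
  9*x^2 + 4*x - 2 = 0 has no rational roots; quadratic formula: x = (-4 ± √88)/18.
  ⇒ x = -sqrt(22)/9 - 2/9 ≈ -0.7434, -2/9 + sqrt(22)/9 ≈ 0.2989

f''(x) = 18*x + 4
Second-derivative test at each critical point:
  f''(-0.7434) = -9.3808 < 0 → local maximum
  f''(0.2989) = 9.3808 > 0 → local minimum

Critical points: x = -sqrt(22)/9 - 2/9 ≈ -0.7434 (local maximum); x = -2/9 + sqrt(22)/9 ≈ 0.2989 (local minimum)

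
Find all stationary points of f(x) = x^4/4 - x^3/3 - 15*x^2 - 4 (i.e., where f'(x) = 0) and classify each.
f'(x) = x*(x^2 - x - 30)

Solve f'(x) = 0:
  Factor: x^3 - x^2 - 30*x = x*(x - 6)*(x + 5) = 0.
  ⇒ x = -5, 0, 6

f''(x) = 3*x^2 - 2*x - 30
Second-derivative test at each critical point:
  f''(-5) = 55 > 0 → local minimum
  f''(0) = -30 < 0 → local maximum
  f''(6) = 66 > 0 → local minimum

Critical points: x = -5 (local minimum); x = 0 (local maximum); x = 6 (local minimum)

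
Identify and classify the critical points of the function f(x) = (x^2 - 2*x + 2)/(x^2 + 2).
f'(x) = 2*(x^2 - 2)/(x^4 + 4*x^2 + 4)

Solve f'(x) = 0:
  f'(x) = 2*(x^2 - 2)/(x^2 + 2)^2; the denominator is positive wherever f is defined, so f'(x) = 0 ⇔ 2*x^2 - 4 = 0.
  Factor: 2*x^2 - 4 = 2*(x^2 - 2); x^2 - 2 = 0 has no rational roots; quadratic formula: x = (0 ± √8)/2.
  ⇒ x = -sqrt(2) ≈ -1.4142, sqrt(2) ≈ 1.4142

f''(x) = 4*x*(6 - x^2)/(x^6 + 6*x^4 + 12*x^2 + 8)
Second-derivative test at each critical point:
  f''(-1.4142) = -0.3536 < 0 → local maximum
  f''(1.4142) = 0.3536 > 0 → local minimum

Critical points: x = -sqrt(2) ≈ -1.4142 (local maximum); x = sqrt(2) ≈ 1.4142 (local minimum)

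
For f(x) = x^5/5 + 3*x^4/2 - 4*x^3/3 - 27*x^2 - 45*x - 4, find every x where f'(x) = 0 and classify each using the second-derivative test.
f'(x) = x^4 + 6*x^3 - 4*x^2 - 54*x - 45

Solve f'(x) = 0:
  Factor: x^4 + 6*x^3 - 4*x^2 - 54*x - 45 = (x - 3)*(x + 1)*(x + 3)*(x + 5) = 0.
  ⇒ x = -5, -3, -1, 3

f''(x) = 4*x^3 + 18*x^2 - 8*x - 54
Second-derivative test at each critical point:
  f''(-5) = -64 < 0 → local maximum
  f''(-3) = 24 > 0 → local minimum
  f''(-1) = -32 < 0 → local maximum
  f''(3) = 192 > 0 → local minimum

Critical points: x = -5 (local maximum); x = -3 (local minimum); x = -1 (local maximum); x = 3 (local minimum)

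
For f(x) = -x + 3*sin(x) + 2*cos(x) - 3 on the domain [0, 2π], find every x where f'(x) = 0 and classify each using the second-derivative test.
f'(x) = -2*sin(x) + 3*cos(x) - 1

Solve f'(x) = 0 on [0, 2π]:
  f'(x) = 0 ⇔ -2*sin(x) + 3*cos(x) = 1. Write the left side as R·cos(x + φ) with R = √(3² + 2²) = sqrt(13), cos φ = 3*sqrt(13)/13, sin φ = 2*sqrt(13)/13; then cos(x + φ) = sqrt(13)/13. Solve for x and keep the solutions lying in [0, 2π].
  ⇒ x = atan((-2 + 6*sqrt(3))/(3 + 4*sqrt(3))) ≈ 0.7018, atan((-6*sqrt(3) - 2)/(3 - 4*sqrt(3))) + pi ≈ 4.4054

f''(x) = -3*sin(x) - 2*cos(x)
Second-derivative test at each critical point:
  f''(0.7018) = -3.4641 < 0 → local maximum
  f''(4.4054) = 3.4641 > 0 → local minimum

Critical points: x = atan((-2 + 6*sqrt(3))/(3 + 4*sqrt(3))) ≈ 0.7018 (local maximum); x = atan((-6*sqrt(3) - 2)/(3 - 4*sqrt(3))) + pi ≈ 4.4054 (local minimum)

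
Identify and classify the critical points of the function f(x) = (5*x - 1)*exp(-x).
f'(x) = (6 - 5*x)*exp(-x)

Solve f'(x) = 0:
  f'(x) = (6 - 5*x)·exp(-x) and exp(-x) > 0 for every x, so f'(x) = 0 ⇔ 6 - 5*x = 0.
  6 - 5*x = 0.
  ⇒ x = 6/5

f''(x) = (5*x - 11)*exp(-x)
Second-derivative test at each critical point:
  f''(6/5) = -1.5060 < 0 → local maximum

Critical points: x = 6/5 (local maximum)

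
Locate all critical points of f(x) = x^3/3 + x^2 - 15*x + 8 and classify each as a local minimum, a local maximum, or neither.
f'(x) = x^2 + 2*x - 15

Solve f'(x) = 0:
  Factor: x^2 + 2*x - 15 = (x - 3)*(x + 5) = 0.
  ⇒ x = -5, 3

f''(x) = 2*x + 2
Second-derivative test at each critical point:
  f''(-5) = -8 < 0 → local maximum
  f''(3) = 8 > 0 → local minimum

Critical points: x = -5 (local maximum); x = 3 (local minimum)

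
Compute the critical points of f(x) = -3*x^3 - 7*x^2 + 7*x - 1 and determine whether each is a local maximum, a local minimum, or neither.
f'(x) = -9*x^2 - 14*x + 7

Solve f'(x) = 0:
  9*x^2 + 14*x - 7 = 0 has no rational roots; quadratic formula: x = (-14 ± √448)/18.
  ⇒ x = -4*sqrt(7)/9 - 7/9 ≈ -1.9537, -7/9 + 4*sqrt(7)/9 ≈ 0.3981

f''(x) = -18*x - 14
Second-derivative test at each critical point:
  f''(-1.9537) = 21.1660 > 0 → local minimum
  f''(0.3981) = -21.1660 < 0 → local maximum

Critical points: x = -4*sqrt(7)/9 - 7/9 ≈ -1.9537 (local minimum); x = -7/9 + 4*sqrt(7)/9 ≈ 0.3981 (local maximum)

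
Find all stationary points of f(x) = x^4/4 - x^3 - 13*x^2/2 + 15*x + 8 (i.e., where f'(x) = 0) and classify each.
f'(x) = x^3 - 3*x^2 - 13*x + 15

Solve f'(x) = 0:
  Factor: x^3 - 3*x^2 - 13*x + 15 = (x - 5)*(x - 1)*(x + 3) = 0.
  ⇒ x = -3, 1, 5

f''(x) = 3*x^2 - 6*x - 13
Second-derivative test at each critical point:
  f''(-3) = 32 > 0 → local minimum
  f''(1) = -16 < 0 → local maximum
  f''(5) = 32 > 0 → local minimum

Critical points: x = -3 (local minimum); x = 1 (local maximum); x = 5 (local minimum)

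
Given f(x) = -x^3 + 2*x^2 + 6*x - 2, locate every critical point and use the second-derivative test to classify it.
f'(x) = -3*x^2 + 4*x + 6

Solve f'(x) = 0:
  3*x^2 - 4*x - 6 = 0 has no rational roots; quadratic formula: x = (4 ± √88)/6.
  ⇒ x = 2/3 - sqrt(22)/3 ≈ -0.8968, 2/3 + sqrt(22)/3 ≈ 2.2301

f''(x) = 4 - 6*x
Second-derivative test at each critical point:
  f''(-0.8968) = 9.3808 > 0 → local minimum
  f''(2.2301) = -9.3808 < 0 → local maximum

Critical points: x = 2/3 - sqrt(22)/3 ≈ -0.8968 (local minimum); x = 2/3 + sqrt(22)/3 ≈ 2.2301 (local maximum)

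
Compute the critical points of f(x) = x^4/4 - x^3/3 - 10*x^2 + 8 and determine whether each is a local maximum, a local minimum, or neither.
f'(x) = x*(x^2 - x - 20)

Solve f'(x) = 0:
  Factor: x^3 - x^2 - 20*x = x*(x - 5)*(x + 4) = 0.
  ⇒ x = -4, 0, 5

f''(x) = 3*x^2 - 2*x - 20
Second-derivative test at each critical point:
  f''(-4) = 36 > 0 → local minimum
  f''(0) = -20 < 0 → local maximum
  f''(5) = 45 > 0 → local minimum

Critical points: x = -4 (local minimum); x = 0 (local maximum); x = 5 (local minimum)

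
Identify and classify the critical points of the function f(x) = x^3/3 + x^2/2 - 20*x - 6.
f'(x) = x^2 + x - 20

Solve f'(x) = 0:
  Factor: x^2 + x - 20 = (x - 4)*(x + 5) = 0.
  ⇒ x = -5, 4

f''(x) = 2*x + 1
Second-derivative test at each critical point:
  f''(-5) = -9 < 0 → local maximum
  f''(4) = 9 > 0 → local minimum

Critical points: x = -5 (local maximum); x = 4 (local minimum)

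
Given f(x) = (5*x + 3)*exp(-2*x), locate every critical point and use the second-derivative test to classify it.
f'(x) = (-10*x - 1)*exp(-2*x)

Solve f'(x) = 0:
  f'(x) = (-10*x - 1)·exp(-2*x) and exp(-2*x) > 0 for every x, so f'(x) = 0 ⇔ -10*x - 1 = 0.
  -10*x - 1 = 0.
  ⇒ x = -1/10

f''(x) = 4*(5*x - 2)*exp(-2*x)
Second-derivative test at each critical point:
  f''(-1/10) = -12.2140 < 0 → local maximum

Critical points: x = -1/10 (local maximum)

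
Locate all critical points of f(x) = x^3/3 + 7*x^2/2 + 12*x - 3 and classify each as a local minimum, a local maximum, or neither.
f'(x) = x^2 + 7*x + 12

Solve f'(x) = 0:
  Factor: x^2 + 7*x + 12 = (x + 3)*(x + 4) = 0.
  ⇒ x = -4, -3

f''(x) = 2*x + 7
Second-derivative test at each critical point:
  f''(-4) = -1 < 0 → local maximum
  f''(-3) = 1 > 0 → local minimum

Critical points: x = -4 (local maximum); x = -3 (local minimum)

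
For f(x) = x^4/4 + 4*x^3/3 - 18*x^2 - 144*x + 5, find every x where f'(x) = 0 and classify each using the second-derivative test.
f'(x) = x^3 + 4*x^2 - 36*x - 144

Solve f'(x) = 0:
  Factor: x^3 + 4*x^2 - 36*x - 144 = (x - 6)*(x + 4)*(x + 6) = 0.
  ⇒ x = -6, -4, 6

f''(x) = 3*x^2 + 8*x - 36
Second-derivative test at each critical point:
  f''(-6) = 24 > 0 → local minimum
  f''(-4) = -20 < 0 → local maximum
  f''(6) = 120 > 0 → local minimum

Critical points: x = -6 (local minimum); x = -4 (local maximum); x = 6 (local minimum)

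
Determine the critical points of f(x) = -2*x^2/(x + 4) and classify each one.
f'(x) = 2*x*(-x - 8)/(x + 4)^2

Solve f'(x) = 0:
  f'(x) = -2*x*(x + 8)/(x + 4)^2; the denominator is positive wherever f is defined, so f'(x) = 0 ⇔ -2*x^2 - 16*x = 0.
  Factor: -2*x^2 - 16*x = -2*x*(x + 8) = 0.
  ⇒ x = -8, 0

f''(x) = -64/(x^3 + 12*x^2 + 48*x + 64)
Second-derivative test at each critical point:
  f''(-8) = 1 > 0 → local minimum
  f''(0) = -1 < 0 → local maximum

Critical points: x = -8 (local minimum); x = 0 (local maximum)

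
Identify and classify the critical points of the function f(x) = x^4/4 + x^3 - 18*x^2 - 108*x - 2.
f'(x) = x^3 + 3*x^2 - 36*x - 108

Solve f'(x) = 0:
  Factor: x^3 + 3*x^2 - 36*x - 108 = (x - 6)*(x + 3)*(x + 6) = 0.
  ⇒ x = -6, -3, 6

f''(x) = 3*x^2 + 6*x - 36
Second-derivative test at each critical point:
  f''(-6) = 36 > 0 → local minimum
  f''(-3) = -27 < 0 → local maximum
  f''(6) = 108 > 0 → local minimum

Critical points: x = -6 (local minimum); x = -3 (local maximum); x = 6 (local minimum)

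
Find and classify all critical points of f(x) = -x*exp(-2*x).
f'(x) = (2*x - 1)*exp(-2*x)

Solve f'(x) = 0:
  f'(x) = (2*x - 1)·exp(-2*x) and exp(-2*x) > 0 for every x, so f'(x) = 0 ⇔ 2*x - 1 = 0.
  2*x - 1 = 0.
  ⇒ x = 1/2

f''(x) = 4*(1 - x)*exp(-2*x)
Second-derivative test at each critical point:
  f''(1/2) = 0.7358 > 0 → local minimum

Critical points: x = 1/2 (local minimum)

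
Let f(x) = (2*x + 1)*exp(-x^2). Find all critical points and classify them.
f'(x) = 2*(-x*(2*x + 1) + 1)*exp(-x^2)

Solve f'(x) = 0:
  f'(x) = (-4*x^2 - 2*x + 2)·exp(-x^2) and exp(-x^2) > 0 for every x, so f'(x) = 0 ⇔ -4*x^2 - 2*x + 2 = 0.
  Factor: -4*x^2 - 2*x + 2 = -2*(x + 1)*(2*x - 1) = 0.
  ⇒ x = -1, 1/2

f''(x) = 2*(2*x^2*(2*x + 1) - 6*x - 1)*exp(-x^2)
Second-derivative test at each critical point:
  f''(-1) = 2.2073 > 0 → local minimum
  f''(1/2) = -4.6728 < 0 → local maximum

Critical points: x = -1 (local minimum); x = 1/2 (local maximum)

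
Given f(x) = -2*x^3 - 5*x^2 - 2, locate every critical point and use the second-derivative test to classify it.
f'(x) = 2*x*(-3*x - 5)

Solve f'(x) = 0:
  Factor: -6*x^2 - 10*x = -2*x*(3*x + 5) = 0.
  ⇒ x = -5/3, 0

f''(x) = -12*x - 10
Second-derivative test at each critical point:
  f''(-5/3) = 10 > 0 → local minimum
  f''(0) = -10 < 0 → local maximum

Critical points: x = -5/3 (local minimum); x = 0 (local maximum)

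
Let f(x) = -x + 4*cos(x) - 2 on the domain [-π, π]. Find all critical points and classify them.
f'(x) = -4*sin(x) - 1

Solve f'(x) = 0 on [-π, π]:
  f'(x) = 0 ⇔ sin(x) = -1/4, i.e. x = arcsin(-1/4) + 2nπ or x = π − arcsin(-1/4) + 2nπ; keep the solutions lying in [-π, π].
  ⇒ x = -pi + asin(1/4) ≈ -2.8889, -asin(1/4) ≈ -0.2527

f''(x) = -4*cos(x)
Second-derivative test at each critical point:
  f''(-2.8889) = 3.8730 > 0 → local minimum
  f''(-0.2527) = -3.8730 < 0 → local maximum

Critical points: x = -pi + asin(1/4) ≈ -2.8889 (local minimum); x = -asin(1/4) ≈ -0.2527 (local maximum)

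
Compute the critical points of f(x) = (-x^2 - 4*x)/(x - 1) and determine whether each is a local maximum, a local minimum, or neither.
f'(x) = (-x^2 + 2*x + 4)/(x^2 - 2*x + 1)

Solve f'(x) = 0:
  f'(x) = -(x^2 - 2*x - 4)/(x - 1)^2; the denominator is positive wherever f is defined, so f'(x) = 0 ⇔ -x^2 + 2*x + 4 = 0.
  x^2 - 2*x - 4 = 0 has no rational roots; quadratic formula: x = (2 ± √20)/2.
  ⇒ x = 1 - sqrt(5) ≈ -1.2361, 1 + sqrt(5) ≈ 3.2361

f''(x) = -10/(x^3 - 3*x^2 + 3*x - 1)
Second-derivative test at each critical point:
  f''(-1.2361) = 0.8944 > 0 → local minimum
  f''(3.2361) = -0.8944 < 0 → local maximum

Critical points: x = 1 - sqrt(5) ≈ -1.2361 (local minimum); x = 1 + sqrt(5) ≈ 3.2361 (local maximum)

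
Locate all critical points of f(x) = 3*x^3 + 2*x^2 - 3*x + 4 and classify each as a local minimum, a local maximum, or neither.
f'(x) = 9*x^2 + 4*x - 3

Solve f'(x) = 0:
  9*x^2 + 4*x - 3 = 0 has no rational roots; quadratic formula: x = (-4 ± √124)/18.
  ⇒ x = -sqrt(31)/9 - 2/9 ≈ -0.8409, -2/9 + sqrt(31)/9 ≈ 0.3964

f''(x) = 18*x + 4
Second-derivative test at each critical point:
  f''(-0.8409) = -11.1355 < 0 → local maximum
  f''(0.3964) = 11.1355 > 0 → local minimum

Critical points: x = -sqrt(31)/9 - 2/9 ≈ -0.8409 (local maximum); x = -2/9 + sqrt(31)/9 ≈ 0.3964 (local minimum)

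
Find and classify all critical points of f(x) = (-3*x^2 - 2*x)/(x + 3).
f'(x) = 3*(-x^2 - 6*x - 2)/(x^2 + 6*x + 9)

Solve f'(x) = 0:
  f'(x) = -3*(x^2 + 6*x + 2)/(x + 3)^2; the denominator is positive wherever f is defined, so f'(x) = 0 ⇔ -3*x^2 - 18*x - 6 = 0.
  Factor: -3*x^2 - 18*x - 6 = -3*(x^2 + 6*x + 2); x^2 + 6*x + 2 = 0 has no rational roots; quadratic formula: x = (-6 ± √28)/2.
  ⇒ x = -3 - sqrt(7) ≈ -5.6458, -3 + sqrt(7) ≈ -0.3542

f''(x) = -42/(x^3 + 9*x^2 + 27*x + 27)
Second-derivative test at each critical point:
  f''(-5.6458) = 2.2678 > 0 → local minimum
  f''(-0.3542) = -2.2678 < 0 → local maximum

Critical points: x = -3 - sqrt(7) ≈ -5.6458 (local minimum); x = -3 + sqrt(7) ≈ -0.3542 (local maximum)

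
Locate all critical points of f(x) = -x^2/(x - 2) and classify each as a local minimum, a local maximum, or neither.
f'(x) = x*(4 - x)/(x - 2)^2

Solve f'(x) = 0:
  f'(x) = -x*(x - 4)/(x - 2)^2; the denominator is positive wherever f is defined, so f'(x) = 0 ⇔ -x^2 + 4*x = 0.
  Factor: -x^2 + 4*x = -x*(x - 4) = 0.
  ⇒ x = 0, 4

f''(x) = -8/(x^3 - 6*x^2 + 12*x - 8)
Second-derivative test at each critical point:
  f''(0) = 1 > 0 → local minimum
  f''(4) = -1 < 0 → local maximum

Critical points: x = 0 (local minimum); x = 4 (local maximum)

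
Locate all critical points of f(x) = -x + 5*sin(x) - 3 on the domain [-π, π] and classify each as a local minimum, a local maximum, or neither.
f'(x) = 5*cos(x) - 1

Solve f'(x) = 0 on [-π, π]:
  f'(x) = 0 ⇔ cos(x) = 1/5, i.e. x = ±arccos(1/5) + 2nπ; keep the solutions lying in [-π, π].
  ⇒ x = -acos(1/5) ≈ -1.3694, acos(1/5) ≈ 1.3694

f''(x) = -5*sin(x)
Second-derivative test at each critical point:
  f''(-1.3694) = 4.8990 > 0 → local minimum
  f''(1.3694) = -4.8990 < 0 → local maximum

Critical points: x = -acos(1/5) ≈ -1.3694 (local minimum); x = acos(1/5) ≈ 1.3694 (local maximum)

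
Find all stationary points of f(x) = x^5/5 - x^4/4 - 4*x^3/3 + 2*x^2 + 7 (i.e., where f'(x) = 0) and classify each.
f'(x) = x*(x^3 - x^2 - 4*x + 4)

Solve f'(x) = 0:
  Factor: x^4 - x^3 - 4*x^2 + 4*x = x*(x - 2)*(x - 1)*(x + 2) = 0.
  ⇒ x = -2, 0, 1, 2

f''(x) = 4*x^3 - 3*x^2 - 8*x + 4
Second-derivative test at each critical point:
  f''(-2) = -24 < 0 → local maximum
  f''(0) = 4 > 0 → local minimum
  f''(1) = -3 < 0 → local maximum
  f''(2) = 8 > 0 → local minimum

Critical points: x = -2 (local maximum); x = 0 (local minimum); x = 1 (local maximum); x = 2 (local minimum)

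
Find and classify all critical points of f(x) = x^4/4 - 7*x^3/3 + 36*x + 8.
f'(x) = x^3 - 7*x^2 + 36

Solve f'(x) = 0:
  Factor: x^3 - 7*x^2 + 36 = (x - 6)*(x - 3)*(x + 2) = 0.
  ⇒ x = -2, 3, 6

f''(x) = x*(3*x - 14)
Second-derivative test at each critical point:
  f''(-2) = 40 > 0 → local minimum
  f''(3) = -15 < 0 → local maximum
  f''(6) = 24 > 0 → local minimum

Critical points: x = -2 (local minimum); x = 3 (local maximum); x = 6 (local minimum)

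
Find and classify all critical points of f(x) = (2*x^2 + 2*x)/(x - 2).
f'(x) = 2*(x^2 - 4*x - 2)/(x^2 - 4*x + 4)

Solve f'(x) = 0:
  f'(x) = 2*(x^2 - 4*x - 2)/(x - 2)^2; the denominator is positive wherever f is defined, so f'(x) = 0 ⇔ 2*x^2 - 8*x - 4 = 0.
  Factor: 2*x^2 - 8*x - 4 = 2*(x^2 - 4*x - 2); x^2 - 4*x - 2 = 0 has no rational roots; quadratic formula: x = (4 ± √24)/2.
  ⇒ x = 2 - sqrt(6) ≈ -0.4495, 2 + sqrt(6) ≈ 4.4495

f''(x) = 24/(x^3 - 6*x^2 + 12*x - 8)
Second-derivative test at each critical point:
  f''(-0.4495) = -1.6330 < 0 → local maximum
  f''(4.4495) = 1.6330 > 0 → local minimum

Critical points: x = 2 - sqrt(6) ≈ -0.4495 (local maximum); x = 2 + sqrt(6) ≈ 4.4495 (local minimum)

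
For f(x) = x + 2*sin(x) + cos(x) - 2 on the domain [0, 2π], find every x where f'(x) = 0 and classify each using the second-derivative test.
f'(x) = -sin(x) + 2*cos(x) + 1

Solve f'(x) = 0 on [0, 2π]:
  f'(x) = 0 ⇔ -sin(x) + 2*cos(x) = -1. Write the left side as R·cos(x + φ) with R = √(2² + 1²) = sqrt(5), cos φ = 2*sqrt(5)/5, sin φ = sqrt(5)/5; then cos(x + φ) = -sqrt(5)/5. Solve for x and keep the solutions lying in [0, 2π].
  ⇒ x = pi/2 ≈ 1.5708, atan(3/4) + pi ≈ 3.7851

f''(x) = -2*sin(x) - cos(x)
Second-derivative test at each critical point:
  f''(1.5708) = -2 < 0 → local maximum
  f''(3.7851) = 2 > 0 → local minimum

Critical points: x = pi/2 ≈ 1.5708 (local maximum); x = atan(3/4) + pi ≈ 3.7851 (local minimum)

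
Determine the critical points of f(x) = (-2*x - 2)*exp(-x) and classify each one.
f'(x) = 2*x*exp(-x)

Solve f'(x) = 0:
  f'(x) = (2*x)·exp(-x) and exp(-x) > 0 for every x, so f'(x) = 0 ⇔ 2*x = 0.
  2*x = 0.
  ⇒ x = 0

f''(x) = 2*(1 - x)*exp(-x)
Second-derivative test at each critical point:
  f''(0) = 2 > 0 → local minimum

Critical points: x = 0 (local minimum)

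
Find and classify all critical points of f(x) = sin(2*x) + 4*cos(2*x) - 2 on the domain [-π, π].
f'(x) = -8*sin(2*x) + 2*cos(2*x)

Solve f'(x) = 0 on [-π, π]:
  f'(x) = 0 ⇔ cos(2*x) = 4*sin(2*x) ⇔ tan(2*x) = 1/4, i.e. 2*x = arctan(1/4) + nπ; keep the solutions lying in [-π, π].
  ⇒ x = -pi + atan(1/4)/2 ≈ -3.0191, -pi/2 + atan(1/4)/2 ≈ -1.4483, atan(1/4)/2 ≈ 0.1225, atan(1/4)/2 + pi/2 ≈ 1.6933

f''(x) = -4*sin(2*x) - 16*cos(2*x)
Second-derivative test at each critical point:
  f''(-3.0191) = -16.4924 < 0 → local maximum
  f''(-1.4483) = 16.4924 > 0 → local minimum
  f''(0.1225) = -16.4924 < 0 → local maximum
  f''(1.6933) = 16.4924 > 0 → local minimum

Critical points: x = -pi + atan(1/4)/2 ≈ -3.0191 (local maximum); x = -pi/2 + atan(1/4)/2 ≈ -1.4483 (local minimum); x = atan(1/4)/2 ≈ 0.1225 (local maximum); x = atan(1/4)/2 + pi/2 ≈ 1.6933 (local minimum)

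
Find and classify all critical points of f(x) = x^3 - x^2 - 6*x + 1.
f'(x) = 3*x^2 - 2*x - 6

Solve f'(x) = 0:
  3*x^2 - 2*x - 6 = 0 has no rational roots; quadratic formula: x = (2 ± √76)/6.
  ⇒ x = 1/3 - sqrt(19)/3 ≈ -1.1196, 1/3 + sqrt(19)/3 ≈ 1.7863

f''(x) = 6*x - 2
Second-derivative test at each critical point:
  f''(-1.1196) = -8.7178 < 0 → local maximum
  f''(1.7863) = 8.7178 > 0 → local minimum

Critical points: x = 1/3 - sqrt(19)/3 ≈ -1.1196 (local maximum); x = 1/3 + sqrt(19)/3 ≈ 1.7863 (local minimum)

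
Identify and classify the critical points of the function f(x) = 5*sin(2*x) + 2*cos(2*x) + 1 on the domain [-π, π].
f'(x) = -4*sin(2*x) + 10*cos(2*x)

Solve f'(x) = 0 on [-π, π]:
  f'(x) = 0 ⇔ 5*cos(2*x) = 2*sin(2*x) ⇔ tan(2*x) = 5/2, i.e. 2*x = arctan(5/2) + nπ; keep the solutions lying in [-π, π].
  ⇒ x = -pi + atan(5/2)/2 ≈ -2.5464, -pi/2 + atan(5/2)/2 ≈ -0.9757, atan(5/2)/2 ≈ 0.5951, atan(5/2)/2 + pi/2 ≈ 2.1659

f''(x) = -20*sin(2*x) - 8*cos(2*x)
Second-derivative test at each critical point:
  f''(-2.5464) = -21.5407 < 0 → local maximum
  f''(-0.9757) = 21.5407 > 0 → local minimum
  f''(0.5951) = -21.5407 < 0 → local maximum
  f''(2.1659) = 21.5407 > 0 → local minimum

Critical points: x = -pi + atan(5/2)/2 ≈ -2.5464 (local maximum); x = -pi/2 + atan(5/2)/2 ≈ -0.9757 (local minimum); x = atan(5/2)/2 ≈ 0.5951 (local maximum); x = atan(5/2)/2 + pi/2 ≈ 2.1659 (local minimum)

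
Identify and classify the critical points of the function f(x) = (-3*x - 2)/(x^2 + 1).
f'(x) = (3*x^2 + 4*x - 3)/(x^4 + 2*x^2 + 1)

Solve f'(x) = 0:
  f'(x) = (3*x^2 + 4*x - 3)/(x^2 + 1)^2; the denominator is positive wherever f is defined, so f'(x) = 0 ⇔ 3*x^2 + 4*x - 3 = 0.
  3*x^2 + 4*x - 3 = 0 has no rational roots; quadratic formula: x = (-4 ± √52)/6.
  ⇒ x = -sqrt(13)/3 - 2/3 ≈ -1.8685, -2/3 + sqrt(13)/3 ≈ 0.5352

f''(x) = 2*(-4*x^2*(3*x + 2) + (9*x + 2)*(x^2 + 1))/(x^2 + 1)^3
Second-derivative test at each critical point:
  f''(-1.8685) = -0.3575 < 0 → local maximum
  f''(0.5352) = 4.3575 > 0 → local minimum

Critical points: x = -sqrt(13)/3 - 2/3 ≈ -1.8685 (local maximum); x = -2/3 + sqrt(13)/3 ≈ 0.5352 (local minimum)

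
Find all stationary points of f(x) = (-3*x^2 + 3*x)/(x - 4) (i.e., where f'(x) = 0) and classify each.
f'(x) = 3*(-x^2 + 8*x - 4)/(x^2 - 8*x + 16)

Solve f'(x) = 0:
  f'(x) = -3*(x^2 - 8*x + 4)/(x - 4)^2; the denominator is positive wherever f is defined, so f'(x) = 0 ⇔ -3*x^2 + 24*x - 12 = 0.
  Factor: -3*x^2 + 24*x - 12 = -3*(x^2 - 8*x + 4); x^2 - 8*x + 4 = 0 has no rational roots; quadratic formula: x = (8 ± √48)/2.
  ⇒ x = 4 - 2*sqrt(3) ≈ 0.5359, 2*sqrt(3) + 4 ≈ 7.4641

f''(x) = -72/(x^3 - 12*x^2 + 48*x - 64)
Second-derivative test at each critical point:
  f''(0.5359) = 1.7321 > 0 → local minimum
  f''(7.4641) = -1.7321 < 0 → local maximum

Critical points: x = 4 - 2*sqrt(3) ≈ 0.5359 (local minimum); x = 2*sqrt(3) + 4 ≈ 7.4641 (local maximum)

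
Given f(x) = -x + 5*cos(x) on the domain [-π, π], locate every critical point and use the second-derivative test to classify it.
f'(x) = -5*sin(x) - 1

Solve f'(x) = 0 on [-π, π]:
  f'(x) = 0 ⇔ sin(x) = -1/5, i.e. x = arcsin(-1/5) + 2nπ or x = π − arcsin(-1/5) + 2nπ; keep the solutions lying in [-π, π].
  ⇒ x = -pi + asin(1/5) ≈ -2.9402, -asin(1/5) ≈ -0.2014

f''(x) = -5*cos(x)
Second-derivative test at each critical point:
  f''(-2.9402) = 4.8990 > 0 → local minimum
  f''(-0.2014) = -4.8990 < 0 → local maximum

Critical points: x = -pi + asin(1/5) ≈ -2.9402 (local minimum); x = -asin(1/5) ≈ -0.2014 (local maximum)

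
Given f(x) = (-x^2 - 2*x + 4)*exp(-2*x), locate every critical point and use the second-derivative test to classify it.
f'(x) = 2*(x^2 + x - 5)*exp(-2*x)

Solve f'(x) = 0:
  f'(x) = (2*x^2 + 2*x - 10)·exp(-2*x) and exp(-2*x) > 0 for every x, so f'(x) = 0 ⇔ 2*x^2 + 2*x - 10 = 0.
  Factor: 2*x^2 + 2*x - 10 = 2*(x^2 + x - 5); x^2 + x - 5 = 0 has no rational roots; quadratic formula: x = (-1 ± √21)/2.
  ⇒ x = -sqrt(21)/2 - 1/2 ≈ -2.7913, -1/2 + sqrt(21)/2 ≈ 1.7913

f''(x) = 2*(11 - 2*x^2)*exp(-2*x)
Second-derivative test at each critical point:
  f''(-2.7913) = -2435.6869 < 0 → local maximum
  f''(1.7913) = 0.2548 > 0 → local minimum

Critical points: x = -sqrt(21)/2 - 1/2 ≈ -2.7913 (local maximum); x = -1/2 + sqrt(21)/2 ≈ 1.7913 (local minimum)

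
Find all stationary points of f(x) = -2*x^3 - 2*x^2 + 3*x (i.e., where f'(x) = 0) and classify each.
f'(x) = -6*x^2 - 4*x + 3

Solve f'(x) = 0:
  6*x^2 + 4*x - 3 = 0 has no rational roots; quadratic formula: x = (-4 ± √88)/12.
  ⇒ x = -sqrt(22)/6 - 1/3 ≈ -1.1151, -1/3 + sqrt(22)/6 ≈ 0.4484

f''(x) = -12*x - 4
Second-derivative test at each critical point:
  f''(-1.1151) = 9.3808 > 0 → local minimum
  f''(0.4484) = -9.3808 < 0 → local maximum

Critical points: x = -sqrt(22)/6 - 1/3 ≈ -1.1151 (local minimum); x = -1/3 + sqrt(22)/6 ≈ 0.4484 (local maximum)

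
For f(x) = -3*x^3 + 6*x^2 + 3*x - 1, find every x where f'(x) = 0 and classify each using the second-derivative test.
f'(x) = -9*x^2 + 12*x + 3

Solve f'(x) = 0:
  Factor: -9*x^2 + 12*x + 3 = -3*(3*x^2 - 4*x - 1); 3*x^2 - 4*x - 1 = 0 has no rational roots; quadratic formula: x = (4 ± √28)/6.
  ⇒ x = 2/3 - sqrt(7)/3 ≈ -0.2153, 2/3 + sqrt(7)/3 ≈ 1.5486

f''(x) = 12 - 18*x
Second-derivative test at each critical point:
  f''(-0.2153) = 15.8745 > 0 → local minimum
  f''(1.5486) = -15.8745 < 0 → local maximum

Critical points: x = 2/3 - sqrt(7)/3 ≈ -0.2153 (local minimum); x = 2/3 + sqrt(7)/3 ≈ 1.5486 (local maximum)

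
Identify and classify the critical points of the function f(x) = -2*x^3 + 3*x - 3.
f'(x) = 3 - 6*x^2

Solve f'(x) = 0:
  Factor: 3 - 6*x^2 = -3*(2*x^2 - 1); 2*x^2 - 1 = 0 has no rational roots; quadratic formula: x = (0 ± √8)/4.
  ⇒ x = -sqrt(2)/2 ≈ -0.7071, sqrt(2)/2 ≈ 0.7071

f''(x) = -12*x
Second-derivative test at each critical point:
  f''(-0.7071) = 8.4853 > 0 → local minimum
  f''(0.7071) = -8.4853 < 0 → local maximum

Critical points: x = -sqrt(2)/2 ≈ -0.7071 (local minimum); x = sqrt(2)/2 ≈ 0.7071 (local maximum)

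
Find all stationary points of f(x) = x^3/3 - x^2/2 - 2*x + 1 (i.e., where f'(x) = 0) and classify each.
f'(x) = x^2 - x - 2

Solve f'(x) = 0:
  Factor: x^2 - x - 2 = (x - 2)*(x + 1) = 0.
  ⇒ x = -1, 2

f''(x) = 2*x - 1
Second-derivative test at each critical point:
  f''(-1) = -3 < 0 → local maximum
  f''(2) = 3 > 0 → local minimum

Critical points: x = -1 (local maximum); x = 2 (local minimum)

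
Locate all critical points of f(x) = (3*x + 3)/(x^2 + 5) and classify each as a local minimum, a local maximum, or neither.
f'(x) = 3*(x^2 - 2*x*(x + 1) + 5)/(x^2 + 5)^2

Solve f'(x) = 0:
  f'(x) = -3*(x^2 + 2*x - 5)/(x^2 + 5)^2; the denominator is positive wherever f is defined, so f'(x) = 0 ⇔ -3*x^2 - 6*x + 15 = 0.
  Factor: -3*x^2 - 6*x + 15 = -3*(x^2 + 2*x - 5); x^2 + 2*x - 5 = 0 has no rational roots; quadratic formula: x = (-2 ± √24)/2.
  ⇒ x = -sqrt(6) - 1 ≈ -3.4495, -1 + sqrt(6) ≈ 1.4495

f''(x) = 6*(4*x^2*(x + 1) - (3*x + 1)*(x^2 + 5))/(x^2 + 5)^3
Second-derivative test at each critical point:
  f''(-3.4495) = 0.0515 > 0 → local minimum
  f''(1.4495) = -0.2915 < 0 → local maximum

Critical points: x = -sqrt(6) - 1 ≈ -3.4495 (local minimum); x = -1 + sqrt(6) ≈ 1.4495 (local maximum)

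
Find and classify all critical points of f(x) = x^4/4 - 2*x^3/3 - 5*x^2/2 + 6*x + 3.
f'(x) = x^3 - 2*x^2 - 5*x + 6

Solve f'(x) = 0:
  Factor: x^3 - 2*x^2 - 5*x + 6 = (x - 3)*(x - 1)*(x + 2) = 0.
  ⇒ x = -2, 1, 3

f''(x) = 3*x^2 - 4*x - 5
Second-derivative test at each critical point:
  f''(-2) = 15 > 0 → local minimum
  f''(1) = -6 < 0 → local maximum
  f''(3) = 10 > 0 → local minimum

Critical points: x = -2 (local minimum); x = 1 (local maximum); x = 3 (local minimum)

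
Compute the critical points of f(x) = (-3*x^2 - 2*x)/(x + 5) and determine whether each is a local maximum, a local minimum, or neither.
f'(x) = (-3*x^2 - 30*x - 10)/(x^2 + 10*x + 25)

Solve f'(x) = 0:
  f'(x) = -(3*x^2 + 30*x + 10)/(x + 5)^2; the denominator is positive wherever f is defined, so f'(x) = 0 ⇔ -3*x^2 - 30*x - 10 = 0.
  3*x^2 + 30*x + 10 = 0 has no rational roots; quadratic formula: x = (-30 ± √780)/6.
  ⇒ x = -5 - sqrt(195)/3 ≈ -9.6547, -5 + sqrt(195)/3 ≈ -0.3453

f''(x) = -130/(x^3 + 15*x^2 + 75*x + 125)
Second-derivative test at each critical point:
  f''(-9.6547) = 1.2890 > 0 → local minimum
  f''(-0.3453) = -1.2890 < 0 → local maximum

Critical points: x = -5 - sqrt(195)/3 ≈ -9.6547 (local minimum); x = -5 + sqrt(195)/3 ≈ -0.3453 (local maximum)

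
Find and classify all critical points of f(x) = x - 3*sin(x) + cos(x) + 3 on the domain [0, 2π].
f'(x) = -sin(x) - 3*cos(x) + 1

Solve f'(x) = 0 on [0, 2π]:
  f'(x) = 0 ⇔ -sin(x) - 3*cos(x) = -1. Write the left side as R·cos(x + φ) with R = √((-3)² + 1²) = sqrt(10), cos φ = -3*sqrt(10)/10, sin φ = sqrt(10)/10; then cos(x + φ) = -sqrt(10)/10. Solve for x and keep the solutions lying in [0, 2π].
  ⇒ x = pi/2 ≈ 1.5708, -atan(4/3) + 2*pi ≈ 5.3559

f''(x) = 3*sin(x) - cos(x)
Second-derivative test at each critical point:
  f''(1.5708) = 3 > 0 → local minimum
  f''(5.3559) = -3 < 0 → local maximum

Critical points: x = pi/2 ≈ 1.5708 (local minimum); x = -atan(4/3) + 2*pi ≈ 5.3559 (local maximum)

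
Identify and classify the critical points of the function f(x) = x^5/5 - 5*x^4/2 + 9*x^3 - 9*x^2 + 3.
f'(x) = x*(x^3 - 10*x^2 + 27*x - 18)

Solve f'(x) = 0:
  Factor: x^4 - 10*x^3 + 27*x^2 - 18*x = x*(x - 6)*(x - 3)*(x - 1) = 0.
  ⇒ x = 0, 1, 3, 6

f''(x) = 4*x^3 - 30*x^2 + 54*x - 18
Second-derivative test at each critical point:
  f''(0) = -18 < 0 → local maximum
  f''(1) = 10 > 0 → local minimum
  f''(3) = -18 < 0 → local maximum
  f''(6) = 90 > 0 → local minimum

Critical points: x = 0 (local maximum); x = 1 (local minimum); x = 3 (local maximum); x = 6 (local minimum)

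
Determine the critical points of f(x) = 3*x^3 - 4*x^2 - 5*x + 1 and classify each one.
f'(x) = 9*x^2 - 8*x - 5

Solve f'(x) = 0:
  9*x^2 - 8*x - 5 = 0 has no rational roots; quadratic formula: x = (8 ± √244)/18.
  ⇒ x = 4/9 - sqrt(61)/9 ≈ -0.4234, 4/9 + sqrt(61)/9 ≈ 1.3122

f''(x) = 18*x - 8
Second-derivative test at each critical point:
  f''(-0.4234) = -15.6205 < 0 → local maximum
  f''(1.3122) = 15.6205 > 0 → local minimum

Critical points: x = 4/9 - sqrt(61)/9 ≈ -0.4234 (local maximum); x = 4/9 + sqrt(61)/9 ≈ 1.3122 (local minimum)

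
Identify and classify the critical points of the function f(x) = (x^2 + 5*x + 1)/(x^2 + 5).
f'(x) = (-5*x^2 + 8*x + 25)/(x^4 + 10*x^2 + 25)

Solve f'(x) = 0:
  f'(x) = -(5*x^2 - 8*x - 25)/(x^2 + 5)^2; the denominator is positive wherever f is defined, so f'(x) = 0 ⇔ -5*x^2 + 8*x + 25 = 0.
  5*x^2 - 8*x - 25 = 0 has no rational roots; quadratic formula: x = (8 ± √564)/10.
  ⇒ x = 4/5 - sqrt(141)/5 ≈ -1.5749, 4/5 + sqrt(141)/5 ≈ 3.1749

f''(x) = 2*(5*x^3 - 12*x^2 - 75*x + 20)/(x^6 + 15*x^4 + 75*x^2 + 125)
Second-derivative test at each critical point:
  f''(-1.5749) = 0.4244 > 0 → local minimum
  f''(3.1749) = -0.1044 < 0 → local maximum

Critical points: x = 4/5 - sqrt(141)/5 ≈ -1.5749 (local minimum); x = 4/5 + sqrt(141)/5 ≈ 3.1749 (local maximum)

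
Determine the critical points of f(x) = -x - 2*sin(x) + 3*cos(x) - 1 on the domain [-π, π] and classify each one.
f'(x) = -3*sin(x) - 2*cos(x) - 1

Solve f'(x) = 0 on [-π, π]:
  f'(x) = 0 ⇔ -3*sin(x) - 2*cos(x) = 1. Write the left side as R·cos(x + φ) with R = √((-2)² + 3²) = sqrt(13), cos φ = -2*sqrt(13)/13, sin φ = 3*sqrt(13)/13; then cos(x + φ) = sqrt(13)/13. Solve for x and keep the solutions lying in [-π, π].
  ⇒ x = atan((-4*sqrt(3) - 3)/(-2 + 6*sqrt(3))) ≈ -0.8690, atan((-3 + 4*sqrt(3))/(-6*sqrt(3) - 2)) + pi ≈ 2.8346

f''(x) = 2*sin(x) - 3*cos(x)
Second-derivative test at each critical point:
  f''(-0.8690) = -3.4641 < 0 → local maximum
  f''(2.8346) = 3.4641 > 0 → local minimum

Critical points: x = atan((-4*sqrt(3) - 3)/(-2 + 6*sqrt(3))) ≈ -0.8690 (local maximum); x = atan((-3 + 4*sqrt(3))/(-6*sqrt(3) - 2)) + pi ≈ 2.8346 (local minimum)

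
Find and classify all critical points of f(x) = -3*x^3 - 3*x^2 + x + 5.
f'(x) = -9*x^2 - 6*x + 1

Solve f'(x) = 0:
  9*x^2 + 6*x - 1 = 0 has no rational roots; quadratic formula: x = (-6 ± √72)/18.
  ⇒ x = -sqrt(2)/3 - 1/3 ≈ -0.8047, -1/3 + sqrt(2)/3 ≈ 0.1381

f''(x) = -18*x - 6
Second-derivative test at each critical point:
  f''(-0.8047) = 8.4853 > 0 → local minimum
  f''(0.1381) = -8.4853 < 0 → local maximum

Critical points: x = -sqrt(2)/3 - 1/3 ≈ -0.8047 (local minimum); x = -1/3 + sqrt(2)/3 ≈ 0.1381 (local maximum)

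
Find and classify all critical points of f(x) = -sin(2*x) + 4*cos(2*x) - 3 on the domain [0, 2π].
f'(x) = -8*sin(2*x) - 2*cos(2*x)

Solve f'(x) = 0 on [0, 2π]:
  f'(x) = 0 ⇔ -cos(2*x) = 4*sin(2*x) ⇔ tan(2*x) = -1/4, i.e. 2*x = arctan(-1/4) + nπ; keep the solutions lying in [0, 2π].
  ⇒ x = -atan(1/4)/2 + pi/2 ≈ 1.4483, pi - atan(1/4)/2 ≈ 3.0191, -atan(1/4)/2 + 3*pi/2 ≈ 4.5899, -atan(1/4)/2 + 2*pi ≈ 6.1607

f''(x) = 4*sin(2*x) - 16*cos(2*x)
Second-derivative test at each critical point:
  f''(1.4483) = 16.4924 > 0 → local minimum
  f''(3.0191) = -16.4924 < 0 → local maximum
  f''(4.5899) = 16.4924 > 0 → local minimum
  f''(6.1607) = -16.4924 < 0 → local maximum

Critical points: x = -atan(1/4)/2 + pi/2 ≈ 1.4483 (local minimum); x = pi - atan(1/4)/2 ≈ 3.0191 (local maximum); x = -atan(1/4)/2 + 3*pi/2 ≈ 4.5899 (local minimum); x = -atan(1/4)/2 + 2*pi ≈ 6.1607 (local maximum)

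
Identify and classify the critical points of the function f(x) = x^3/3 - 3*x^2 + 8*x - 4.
f'(x) = x^2 - 6*x + 8

Solve f'(x) = 0:
  Factor: x^2 - 6*x + 8 = (x - 4)*(x - 2) = 0.
  ⇒ x = 2, 4

f''(x) = 2*x - 6
Second-derivative test at each critical point:
  f''(2) = -2 < 0 → local maximum
  f''(4) = 2 > 0 → local minimum

Critical points: x = 2 (local maximum); x = 4 (local minimum)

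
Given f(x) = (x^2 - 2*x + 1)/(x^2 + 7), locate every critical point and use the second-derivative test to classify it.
f'(x) = 2*(x^2 + 6*x - 7)/(x^4 + 14*x^2 + 49)

Solve f'(x) = 0:
  f'(x) = 2*(x - 1)*(x + 7)/(x^2 + 7)^2; the denominator is positive wherever f is defined, so f'(x) = 0 ⇔ 2*x^2 + 12*x - 14 = 0.
  Factor: 2*x^2 + 12*x - 14 = 2*(x - 1)*(x + 7) = 0.
  ⇒ x = -7, 1

f''(x) = 4*(-x^3 - 9*x^2 + 21*x + 21)/(x^6 + 21*x^4 + 147*x^2 + 343)
Second-derivative test at each critical point:
  f''(-7) = -1/196 < 0 → local maximum
  f''(1) = 1/4 > 0 → local minimum

Critical points: x = -7 (local maximum); x = 1 (local minimum)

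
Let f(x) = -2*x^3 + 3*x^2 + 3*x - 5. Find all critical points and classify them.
f'(x) = -6*x^2 + 6*x + 3

Solve f'(x) = 0:
  Factor: -6*x^2 + 6*x + 3 = -3*(2*x^2 - 2*x - 1); 2*x^2 - 2*x - 1 = 0 has no rational roots; quadratic formula: x = (2 ± √12)/4.
  ⇒ x = 1/2 - sqrt(3)/2 ≈ -0.3660, 1/2 + sqrt(3)/2 ≈ 1.3660

f''(x) = 6 - 12*x
Second-derivative test at each critical point:
  f''(-0.3660) = 10.3923 > 0 → local minimum
  f''(1.3660) = -10.3923 < 0 → local maximum

Critical points: x = 1/2 - sqrt(3)/2 ≈ -0.3660 (local minimum); x = 1/2 + sqrt(3)/2 ≈ 1.3660 (local maximum)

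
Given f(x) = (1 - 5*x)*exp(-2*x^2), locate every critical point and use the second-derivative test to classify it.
f'(x) = (4*x*(5*x - 1) - 5)*exp(-2*x^2)

Solve f'(x) = 0:
  f'(x) = (20*x^2 - 4*x - 5)·exp(-2*x^2) and exp(-2*x^2) > 0 for every x, so f'(x) = 0 ⇔ 20*x^2 - 4*x - 5 = 0.
  20*x^2 - 4*x - 5 = 0 has no rational roots; quadratic formula: x = (4 ± √416)/40.
  ⇒ x = 1/10 - sqrt(26)/10 ≈ -0.4099, 1/10 + sqrt(26)/10 ≈ 0.6099

f''(x) = 4*(4*x^2*(1 - 5*x) + 15*x - 1)*exp(-2*x^2)
Second-derivative test at each critical point:
  f''(-0.4099) = -14.5749 < 0 → local maximum
  f''(0.6099) = 9.6928 > 0 → local minimum

Critical points: x = 1/10 - sqrt(26)/10 ≈ -0.4099 (local maximum); x = 1/10 + sqrt(26)/10 ≈ 0.6099 (local minimum)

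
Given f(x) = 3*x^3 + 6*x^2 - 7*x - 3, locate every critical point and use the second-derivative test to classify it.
f'(x) = 9*x^2 + 12*x - 7

Solve f'(x) = 0:
  9*x^2 + 12*x - 7 = 0 has no rational roots; quadratic formula: x = (-12 ± √396)/18.
  ⇒ x = -sqrt(11)/3 - 2/3 ≈ -1.7722, -2/3 + sqrt(11)/3 ≈ 0.4389

f''(x) = 18*x + 12
Second-derivative test at each critical point:
  f''(-1.7722) = -19.8997 < 0 → local maximum
  f''(0.4389) = 19.8997 > 0 → local minimum

Critical points: x = -sqrt(11)/3 - 2/3 ≈ -1.7722 (local maximum); x = -2/3 + sqrt(11)/3 ≈ 0.4389 (local minimum)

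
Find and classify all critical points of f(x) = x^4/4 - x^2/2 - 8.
f'(x) = x^3 - x

Solve f'(x) = 0:
  Factor: x^3 - x = x*(x - 1)*(x + 1) = 0.
  ⇒ x = -1, 0, 1

f''(x) = 3*x^2 - 1
Second-derivative test at each critical point:
  f''(-1) = 2 > 0 → local minimum
  f''(0) = -1 < 0 → local maximum
  f''(1) = 2 > 0 → local minimum

Critical points: x = -1 (local minimum); x = 0 (local maximum); x = 1 (local minimum)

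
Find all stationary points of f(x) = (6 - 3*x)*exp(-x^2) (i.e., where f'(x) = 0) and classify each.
f'(x) = 3*(2*x*(x - 2) - 1)*exp(-x^2)

Solve f'(x) = 0:
  f'(x) = (6*x^2 - 12*x - 3)·exp(-x^2) and exp(-x^2) > 0 for every x, so f'(x) = 0 ⇔ 6*x^2 - 12*x - 3 = 0.
  Factor: 6*x^2 - 12*x - 3 = 3*(2*x^2 - 4*x - 1); 2*x^2 - 4*x - 1 = 0 has no rational roots; quadratic formula: x = (4 ± √24)/4.
  ⇒ x = 1 - sqrt(6)/2 ≈ -0.2247, 1 + sqrt(6)/2 ≈ 2.2247

f''(x) = 6*(2*x^2*(2 - x) + 3*x - 2)*exp(-x^2)
Second-derivative test at each critical point:
  f''(-0.2247) = -13.9730 < 0 → local maximum
  f''(2.2247) = 0.1042 > 0 → local minimum

Critical points: x = 1 - sqrt(6)/2 ≈ -0.2247 (local maximum); x = 1 + sqrt(6)/2 ≈ 2.2247 (local minimum)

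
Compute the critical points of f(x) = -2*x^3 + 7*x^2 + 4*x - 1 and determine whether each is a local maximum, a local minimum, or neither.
f'(x) = -6*x^2 + 14*x + 4

Solve f'(x) = 0:
  Factor: -6*x^2 + 14*x + 4 = -2*(3*x^2 - 7*x - 2); 3*x^2 - 7*x - 2 = 0 has no rational roots; quadratic formula: x = (7 ± √73)/6.
  ⇒ x = 7/6 - sqrt(73)/6 ≈ -0.2573, 7/6 + sqrt(73)/6 ≈ 2.5907

f''(x) = 14 - 12*x
Second-derivative test at each critical point:
  f''(-0.2573) = 17.0880 > 0 → local minimum
  f''(2.5907) = -17.0880 < 0 → local maximum

Critical points: x = 7/6 - sqrt(73)/6 ≈ -0.2573 (local minimum); x = 7/6 + sqrt(73)/6 ≈ 2.5907 (local maximum)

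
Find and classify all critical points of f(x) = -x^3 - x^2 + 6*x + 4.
f'(x) = -3*x^2 - 2*x + 6

Solve f'(x) = 0:
  3*x^2 + 2*x - 6 = 0 has no rational roots; quadratic formula: x = (-2 ± √76)/6.
  ⇒ x = -sqrt(19)/3 - 1/3 ≈ -1.7863, -1/3 + sqrt(19)/3 ≈ 1.1196

f''(x) = -6*x - 2
Second-derivative test at each critical point:
  f''(-1.7863) = 8.7178 > 0 → local minimum
  f''(1.1196) = -8.7178 < 0 → local maximum

Critical points: x = -sqrt(19)/3 - 1/3 ≈ -1.7863 (local minimum); x = -1/3 + sqrt(19)/3 ≈ 1.1196 (local maximum)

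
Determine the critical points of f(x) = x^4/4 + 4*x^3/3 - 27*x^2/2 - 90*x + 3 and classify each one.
f'(x) = x^3 + 4*x^2 - 27*x - 90

Solve f'(x) = 0:
  Factor: x^3 + 4*x^2 - 27*x - 90 = (x - 5)*(x + 3)*(x + 6) = 0.
  ⇒ x = -6, -3, 5

f''(x) = 3*x^2 + 8*x - 27
Second-derivative test at each critical point:
  f''(-6) = 33 > 0 → local minimum
  f''(-3) = -24 < 0 → local maximum
  f''(5) = 88 > 0 → local minimum

Critical points: x = -6 (local minimum); x = -3 (local maximum); x = 5 (local minimum)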